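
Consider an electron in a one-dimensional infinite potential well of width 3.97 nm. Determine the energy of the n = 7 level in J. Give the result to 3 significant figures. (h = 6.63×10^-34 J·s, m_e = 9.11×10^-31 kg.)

E_7 = 1.88×10^-19 J

For an infinite well E_n = n²h²/(8m_eL²), so E_1 = h²/(8m_eL²) = (6.63×10^-34)²/(8·9.11×10^-31·(3.97×10^-9 m)²) = 3.827×10^-21 J.
Then E_7 = 7²·E_1 = 49·3.827×10^-21 J = 1.88×10^-19 J.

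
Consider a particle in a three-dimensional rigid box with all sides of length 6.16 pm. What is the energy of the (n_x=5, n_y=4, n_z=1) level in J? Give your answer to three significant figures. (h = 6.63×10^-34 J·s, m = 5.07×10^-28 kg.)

For a 3D rectangular well E = (h²/8m)·Σ n_i²/L_i² = (6.63×10^-34)²/(8·5.07×10^-28) · [5²/(6.16 pm)² + 4²/(6.16 pm)² + 1²/(6.16 pm)²].
Evaluating gives E = 1.20×10^-16 J.

E = 1.20×10^-16 J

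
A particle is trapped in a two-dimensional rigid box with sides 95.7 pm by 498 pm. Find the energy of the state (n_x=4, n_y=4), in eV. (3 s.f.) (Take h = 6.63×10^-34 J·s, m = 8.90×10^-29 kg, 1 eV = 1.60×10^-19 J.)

For a 2D rectangular well E = (h²/8m)·Σ n_i²/L_i² = (6.63×10^-34)²/(8·8.90×10^-29) · [4²/(95.7 pm)² + 4²/(498 pm)²].
Evaluating gives E = 1.118×10^-18 J = 6.99 eV.

E = 6.99 eV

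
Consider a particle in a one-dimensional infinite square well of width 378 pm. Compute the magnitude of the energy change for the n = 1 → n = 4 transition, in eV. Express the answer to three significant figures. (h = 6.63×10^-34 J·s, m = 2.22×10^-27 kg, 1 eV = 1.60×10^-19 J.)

E_1 = h²/(8mL²) = 1.732×10^-22 J.
|ΔE| = |1² − 4²|·E_1 = 15·1.732×10^-22 J = 2.598×10^-21 J = 0.0162 eV.

|ΔE| = 0.0162 eV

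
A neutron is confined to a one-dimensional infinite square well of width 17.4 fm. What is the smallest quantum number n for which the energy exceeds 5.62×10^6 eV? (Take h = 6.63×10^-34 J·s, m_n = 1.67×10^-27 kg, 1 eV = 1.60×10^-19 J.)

n = 3

E_1 = h²/(8m_nL²) = 1.087×10^-13 J = 6.794×10^5 eV.
Need n² > 5.62×10^6/6.794×10^5 = 8.272, i.e. n > 2.876.
The smallest integer satisfying this is n = 3.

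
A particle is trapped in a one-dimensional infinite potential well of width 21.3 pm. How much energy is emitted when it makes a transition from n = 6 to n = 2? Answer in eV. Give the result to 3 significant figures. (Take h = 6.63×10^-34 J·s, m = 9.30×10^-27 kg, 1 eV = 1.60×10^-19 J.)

E_1 = h²/(8mL²) = 1.302×10^-20 J.
|ΔE| = |6² − 2²|·E_1 = 32·1.302×10^-20 J = 4.166×10^-19 J = 2.60 eV.

|ΔE| = 2.60 eV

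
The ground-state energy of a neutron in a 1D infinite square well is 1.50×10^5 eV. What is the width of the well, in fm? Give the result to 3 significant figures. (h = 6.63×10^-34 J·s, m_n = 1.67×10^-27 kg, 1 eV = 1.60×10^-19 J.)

From E_n = n²h²/(8m_nL²), L = n·h/√(8m_nE_n).
E_1 = 1.50×10^5 eV = 2.400×10^-14 J, so L = 1·6.63×10^-34/√(8·1.67×10^-27·2.400×10^-14) = 3.70×10^-14 m = 37.0 fm.

L = 37.0 fm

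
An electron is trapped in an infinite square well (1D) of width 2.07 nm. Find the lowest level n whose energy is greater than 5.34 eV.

E_1 = h²/(8m_eL²) = 1.406×10^-20 J = 0.08777 eV.
Need n² > 5.34/0.08777 = 60.84, i.e. n > 7.800.
The smallest integer satisfying this is n = 8.

n = 8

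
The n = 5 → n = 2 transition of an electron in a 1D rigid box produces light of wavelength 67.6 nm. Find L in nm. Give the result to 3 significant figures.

L = 0.656 nm

The photon carries ΔE = hc/λ = 6.626×10^-34·2.998×10^8/6.76×10^-8 m = 2.939×10^-18 J.
Since ΔE = (5² − 2²)E_1, E_1 = 1.400×10^-19 J, and L = h/√(8m_eE_1) = 6.56×10^-10 m = 0.656 nm.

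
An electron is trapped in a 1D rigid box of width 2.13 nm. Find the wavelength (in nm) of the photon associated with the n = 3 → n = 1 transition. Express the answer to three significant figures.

λ = 1.87×10^3 nm

E_1 = h²/(8m_eL²) = 1.328×10^-20 J, so ΔE = (3² − 1²)E_1 = 1.062×10^-19 J.
λ = hc/ΔE = (6.626×10^-34·2.998×10^8)/1.062×10^-19 = 1.87×10^-6 m = 1.87×10^3 nm.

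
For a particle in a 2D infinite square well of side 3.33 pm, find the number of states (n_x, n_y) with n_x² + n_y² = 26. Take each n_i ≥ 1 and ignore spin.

The level has n_x² + n_y² = 26. The ordered positive-integer solutions are (1, 5), (5, 1).
That gives 2 states.

degeneracy = 2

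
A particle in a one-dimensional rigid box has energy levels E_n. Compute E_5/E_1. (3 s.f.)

E_n ∝ n², so E_5/E_1 = 5²/1² = 25/1 = 25.0.

25.0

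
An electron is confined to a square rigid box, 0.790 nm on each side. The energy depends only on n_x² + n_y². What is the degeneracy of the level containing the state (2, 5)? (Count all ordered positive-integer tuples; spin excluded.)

The level has n_x² + n_y² = 29. The ordered positive-integer solutions are (2, 5), (5, 2).
That gives 2 states.

degeneracy = 2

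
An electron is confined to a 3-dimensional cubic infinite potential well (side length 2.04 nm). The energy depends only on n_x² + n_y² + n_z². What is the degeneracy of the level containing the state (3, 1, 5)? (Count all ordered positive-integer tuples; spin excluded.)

The level has n_x² + n_y² + n_z² = 35. The ordered positive-integer solutions are (1, 3, 5), (1, 5, 3), (3, 1, 5), (3, 5, 1), (5, 1, 3), (5, 3, 1).
That gives 6 states.

degeneracy = 6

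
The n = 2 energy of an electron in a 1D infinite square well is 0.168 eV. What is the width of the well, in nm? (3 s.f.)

L = 2.99 nm

From E_n = n²h²/(8m_eL²), L = n·h/√(8m_eE_n).
E_2 = 0.168 eV = 2.691×10^-20 J, so L = 2·6.626×10^-34/√(8·9.109×10^-31·2.691×10^-20) = 2.99×10^-9 m = 2.99 nm.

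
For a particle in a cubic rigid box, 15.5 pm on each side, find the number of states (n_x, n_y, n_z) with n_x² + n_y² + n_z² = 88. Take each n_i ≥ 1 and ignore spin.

The level has n_x² + n_y² + n_z² = 88. The ordered positive-integer solutions are (4, 6, 6), (6, 4, 6), (6, 6, 4).
That gives 3 states.

degeneracy = 3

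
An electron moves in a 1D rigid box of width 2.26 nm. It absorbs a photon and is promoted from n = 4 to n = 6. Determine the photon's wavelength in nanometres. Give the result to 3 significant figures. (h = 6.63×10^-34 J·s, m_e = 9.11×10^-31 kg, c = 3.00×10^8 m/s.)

E_1 = h²/(8m_eL²) = 1.181×10^-20 J, so ΔE = (6² − 4²)E_1 = 2.362×10^-19 J.
λ = hc/ΔE = (6.63×10^-34·3.00×10^8)/2.362×10^-19 = 8.42×10^-7 m = 842 nm.

λ = 842 nm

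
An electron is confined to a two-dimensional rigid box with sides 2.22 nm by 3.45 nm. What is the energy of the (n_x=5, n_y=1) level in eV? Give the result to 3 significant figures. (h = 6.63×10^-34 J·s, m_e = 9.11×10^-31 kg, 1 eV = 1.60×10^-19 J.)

E = 1.94 eV

For a 2D rectangular well E = (h²/8m_e)·Σ n_i²/L_i² = (6.63×10^-34)²/(8·9.11×10^-31) · [5²/(2.22 nm)² + 1²/(3.45 nm)²].
Evaluating gives E = 3.110×10^-19 J = 1.94 eV.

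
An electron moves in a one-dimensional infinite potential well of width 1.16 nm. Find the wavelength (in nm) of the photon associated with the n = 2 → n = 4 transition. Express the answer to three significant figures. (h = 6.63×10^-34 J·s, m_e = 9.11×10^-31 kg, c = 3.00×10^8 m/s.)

E_1 = h²/(8m_eL²) = 4.482×10^-20 J, so ΔE = (4² − 2²)E_1 = 5.378×10^-19 J.
λ = hc/ΔE = (6.63×10^-34·3.00×10^8)/5.378×10^-19 = 3.70×10^-7 m = 370 nm.

λ = 370 nm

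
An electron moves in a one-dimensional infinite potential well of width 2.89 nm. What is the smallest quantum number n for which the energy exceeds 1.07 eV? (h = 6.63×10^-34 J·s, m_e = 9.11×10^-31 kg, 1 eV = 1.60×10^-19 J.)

E_1 = h²/(8m_eL²) = 7.221×10^-21 J = 0.04513 eV.
Need n² > 1.07/0.04513 = 23.71, i.e. n > 4.869.
The smallest integer satisfying this is n = 5.

n = 5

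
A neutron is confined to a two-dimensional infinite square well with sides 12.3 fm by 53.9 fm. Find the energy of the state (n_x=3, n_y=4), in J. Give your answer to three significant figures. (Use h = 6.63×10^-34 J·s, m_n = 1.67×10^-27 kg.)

E = 2.14×10^-12 J

For a 2D rectangular well E = (h²/8m_n)·Σ n_i²/L_i² = (6.63×10^-34)²/(8·1.67×10^-27) · [3²/(12.3 fm)² + 4²/(53.9 fm)²].
Evaluating gives E = 2.14×10^-12 J.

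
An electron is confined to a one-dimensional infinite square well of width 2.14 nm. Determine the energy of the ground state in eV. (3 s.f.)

For an infinite well E_n = n²h²/(8m_eL²), so E_1 = h²/(8m_eL²) = (6.626×10^-34)²/(8·9.109×10^-31·(2.14×10^-9 m)²) = 1.316×10^-20 J.
Converting, E_1 = 1.316×10^-20 J / (1.602×10^-19 J/eV) = 0.0821 eV.

E_1 = 0.0821 eV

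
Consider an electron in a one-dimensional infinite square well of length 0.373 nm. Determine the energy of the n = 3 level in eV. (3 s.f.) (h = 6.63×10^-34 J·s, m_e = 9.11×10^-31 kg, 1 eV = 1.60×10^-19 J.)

E_3 = 24.4 eV

For an infinite well E_n = n²h²/(8m_eL²), so E_1 = h²/(8m_eL²) = (6.63×10^-34)²/(8·9.11×10^-31·(3.73×10^-10 m)²) = 4.335×10^-19 J.
Then E_3 = 3²·E_1 = 9·4.335×10^-19 J = 3.901×10^-18 J.
Converting, E_3 = 3.901×10^-18 J / (1.60×10^-19 J/eV) = 24.4 eV.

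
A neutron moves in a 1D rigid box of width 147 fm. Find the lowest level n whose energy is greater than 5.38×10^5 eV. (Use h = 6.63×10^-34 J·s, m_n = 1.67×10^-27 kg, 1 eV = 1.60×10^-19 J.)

n = 8

E_1 = h²/(8m_nL²) = 1.523×10^-15 J = 9519 eV.
Need n² > 5.38×10^5/9519 = 56.52, i.e. n > 7.518.
The smallest integer satisfying this is n = 8.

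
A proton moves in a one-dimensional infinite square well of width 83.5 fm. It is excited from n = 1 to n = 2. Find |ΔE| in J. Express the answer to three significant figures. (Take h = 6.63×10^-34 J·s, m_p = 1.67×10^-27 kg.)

E_1 = h²/(8m_pL²) = 4.719×10^-15 J.
|ΔE| = |1² − 2²|·E_1 = 3·4.719×10^-15 J = 1.42×10^-14 J.

|ΔE| = 1.42×10^-14 J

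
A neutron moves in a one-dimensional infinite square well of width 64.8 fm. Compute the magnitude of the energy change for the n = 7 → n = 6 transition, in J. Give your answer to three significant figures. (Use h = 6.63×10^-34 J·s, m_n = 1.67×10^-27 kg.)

E_1 = h²/(8m_nL²) = 7.836×10^-15 J.
|ΔE| = |7² − 6²|·E_1 = 13·7.836×10^-15 J = 1.02×10^-13 J.

|ΔE| = 1.02×10^-13 J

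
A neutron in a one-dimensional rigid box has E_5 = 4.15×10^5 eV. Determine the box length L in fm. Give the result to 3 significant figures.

L = 111 fm

From E_n = n²h²/(8m_nL²), L = n·h/√(8m_nE_n).
E_5 = 4.15×10^5 eV = 6.648×10^-14 J, so L = 5·6.626×10^-34/√(8·1.675×10^-27·6.648×10^-14) = 1.11×10^-13 m = 111 fm.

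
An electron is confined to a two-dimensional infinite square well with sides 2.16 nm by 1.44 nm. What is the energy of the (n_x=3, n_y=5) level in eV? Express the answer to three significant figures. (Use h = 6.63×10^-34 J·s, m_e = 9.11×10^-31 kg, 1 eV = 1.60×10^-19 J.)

E = 5.27 eV

For a 2D rectangular well E = (h²/8m_e)·Σ n_i²/L_i² = (6.63×10^-34)²/(8·9.11×10^-31) · [3²/(2.16 nm)² + 5²/(1.44 nm)²].
Evaluating gives E = 8.435×10^-19 J = 5.27 eV.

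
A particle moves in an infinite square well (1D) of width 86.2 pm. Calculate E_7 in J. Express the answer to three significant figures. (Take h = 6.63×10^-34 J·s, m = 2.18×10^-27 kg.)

E_7 = 1.66×10^-19 J

For an infinite well E_n = n²h²/(8mL²), so E_1 = h²/(8mL²) = (6.63×10^-34)²/(8·2.18×10^-27·(8.62×10^-11 m)²) = 3.392×10^-21 J.
Then E_7 = 7²·E_1 = 49·3.392×10^-21 J = 1.66×10^-19 J.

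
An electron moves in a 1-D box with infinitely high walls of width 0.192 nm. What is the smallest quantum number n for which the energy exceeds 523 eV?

n = 8

E_1 = h²/(8m_eL²) = 1.634×10^-18 J = 10.20 eV.
Need n² > 523/10.20 = 51.27, i.e. n > 7.160.
The smallest integer satisfying this is n = 8.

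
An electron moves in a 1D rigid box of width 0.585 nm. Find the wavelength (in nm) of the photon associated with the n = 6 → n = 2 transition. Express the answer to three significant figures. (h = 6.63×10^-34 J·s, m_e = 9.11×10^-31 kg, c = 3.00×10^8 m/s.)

λ = 35.3 nm

E_1 = h²/(8m_eL²) = 1.762×10^-19 J, so ΔE = (6² − 2²)E_1 = 5.638×10^-18 J.
λ = hc/ΔE = (6.63×10^-34·3.00×10^8)/5.638×10^-18 = 3.53×10^-8 m = 35.3 nm.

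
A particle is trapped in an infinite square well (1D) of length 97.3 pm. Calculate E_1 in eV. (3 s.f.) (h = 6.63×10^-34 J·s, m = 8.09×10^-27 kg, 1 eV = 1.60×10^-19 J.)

For an infinite well E_n = n²h²/(8mL²), so E_1 = h²/(8mL²) = (6.63×10^-34)²/(8·8.09×10^-27·(9.73×10^-11 m)²) = 7.174×10^-22 J.
Converting, E_1 = 7.174×10^-22 J / (1.60×10^-19 J/eV) = 0.00448 eV.

E_1 = 0.00448 eV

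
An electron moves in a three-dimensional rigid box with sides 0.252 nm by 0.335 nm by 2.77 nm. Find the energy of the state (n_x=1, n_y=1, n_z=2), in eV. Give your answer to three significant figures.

For a 3D rectangular well E = (h²/8m_e)·Σ n_i²/L_i² = (6.626×10^-34)²/(8·9.109×10^-31) · [1²/(0.252 nm)² + 1²/(0.335 nm)² + 2²/(2.77 nm)²].
Evaluating gives E = 1.517×10^-18 J = 9.47 eV.

E = 9.47 eV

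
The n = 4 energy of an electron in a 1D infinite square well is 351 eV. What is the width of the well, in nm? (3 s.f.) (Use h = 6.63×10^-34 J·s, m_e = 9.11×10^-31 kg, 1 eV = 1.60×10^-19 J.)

L = 0.131 nm

From E_n = n²h²/(8m_eL²), L = n·h/√(8m_eE_n).
E_4 = 351 eV = 5.616×10^-17 J, so L = 4·6.63×10^-34/√(8·9.11×10^-31·5.616×10^-17) = 1.31×10^-10 m = 0.131 nm.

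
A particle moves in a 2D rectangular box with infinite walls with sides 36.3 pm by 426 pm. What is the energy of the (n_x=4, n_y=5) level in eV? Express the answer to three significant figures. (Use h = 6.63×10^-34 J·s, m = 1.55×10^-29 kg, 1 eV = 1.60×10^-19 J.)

E = 272 eV

For a 2D rectangular well E = (h²/8m)·Σ n_i²/L_i² = (6.63×10^-34)²/(8·1.55×10^-29) · [4²/(36.3 pm)² + 5²/(426 pm)²].
Evaluating gives E = 4.353×10^-17 J = 272 eV.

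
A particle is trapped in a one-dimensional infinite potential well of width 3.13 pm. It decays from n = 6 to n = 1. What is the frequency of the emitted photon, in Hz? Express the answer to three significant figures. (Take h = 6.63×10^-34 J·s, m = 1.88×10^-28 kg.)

E_1 = h²/(8mL²) = 2.983×10^-17 J and ΔE = (6² − 1²)E_1 = 1.044×10^-15 J.
f = ΔE/h = 1.044×10^-15/6.63×10^-34 = 1.57×10^18 Hz.

f = 1.57×10^18 Hz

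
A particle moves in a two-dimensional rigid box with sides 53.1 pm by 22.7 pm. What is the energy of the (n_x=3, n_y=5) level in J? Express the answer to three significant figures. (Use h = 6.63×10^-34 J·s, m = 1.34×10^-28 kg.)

For a 2D rectangular well E = (h²/8m)·Σ n_i²/L_i² = (6.63×10^-34)²/(8·1.34×10^-28) · [3²/(53.1 pm)² + 5²/(22.7 pm)²].
Evaluating gives E = 2.12×10^-17 J.

E = 2.12×10^-17 J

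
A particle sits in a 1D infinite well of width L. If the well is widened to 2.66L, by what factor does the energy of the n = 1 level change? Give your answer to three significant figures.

0.141

E_n ∝ 1/L², so the energy scales by 1/2.66² = 0.141.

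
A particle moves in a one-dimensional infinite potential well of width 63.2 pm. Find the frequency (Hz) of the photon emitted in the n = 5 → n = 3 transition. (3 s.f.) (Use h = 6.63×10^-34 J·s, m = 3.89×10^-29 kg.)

f = 8.53×10^15 Hz

E_1 = h²/(8mL²) = 3.536×10^-19 J and ΔE = (5² − 3²)E_1 = 5.658×10^-18 J.
f = ΔE/h = 5.658×10^-18/6.63×10^-34 = 8.53×10^15 Hz.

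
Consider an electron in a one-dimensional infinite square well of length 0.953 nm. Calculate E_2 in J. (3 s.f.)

E_2 = 2.65×10^-19 J

For an infinite well E_n = n²h²/(8m_eL²), so E_1 = h²/(8m_eL²) = (6.626×10^-34)²/(8·9.109×10^-31·(9.53×10^-10 m)²) = 6.634×10^-20 J.
Then E_2 = 2²·E_1 = 4·6.634×10^-20 J = 2.65×10^-19 J.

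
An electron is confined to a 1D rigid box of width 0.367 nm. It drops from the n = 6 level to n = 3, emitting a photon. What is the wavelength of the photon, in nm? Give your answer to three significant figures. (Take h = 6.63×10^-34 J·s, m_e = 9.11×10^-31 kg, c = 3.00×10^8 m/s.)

λ = 16.5 nm

E_1 = h²/(8m_eL²) = 4.478×10^-19 J, so ΔE = (6² − 3²)E_1 = 1.209×10^-17 J.
λ = hc/ΔE = (6.63×10^-34·3.00×10^8)/1.209×10^-17 = 1.65×10^-8 m = 16.5 nm.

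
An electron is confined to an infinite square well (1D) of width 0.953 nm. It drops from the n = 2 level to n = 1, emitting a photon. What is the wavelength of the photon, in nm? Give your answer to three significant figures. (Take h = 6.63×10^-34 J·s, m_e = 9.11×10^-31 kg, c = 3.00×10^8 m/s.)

E_1 = h²/(8m_eL²) = 6.641×10^-20 J, so ΔE = (2² − 1²)E_1 = 1.992×10^-19 J.
λ = hc/ΔE = (6.63×10^-34·3.00×10^8)/1.992×10^-19 = 9.98×10^-7 m = 998 nm.

λ = 998 nm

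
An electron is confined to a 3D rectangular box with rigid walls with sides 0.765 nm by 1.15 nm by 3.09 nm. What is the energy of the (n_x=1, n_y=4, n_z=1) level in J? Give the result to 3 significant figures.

For a 3D rectangular well E = (h²/8m_e)·Σ n_i²/L_i² = (6.626×10^-34)²/(8·9.109×10^-31) · [1²/(0.765 nm)² + 4²/(1.15 nm)² + 1²/(3.09 nm)²].
Evaluating gives E = 8.38×10^-19 J.

E = 8.38×10^-19 J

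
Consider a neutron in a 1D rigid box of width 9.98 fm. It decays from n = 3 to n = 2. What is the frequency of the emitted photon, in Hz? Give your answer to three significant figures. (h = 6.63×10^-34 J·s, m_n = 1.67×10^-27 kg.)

f = 2.49×10^21 Hz

E_1 = h²/(8m_nL²) = 3.303×10^-13 J and ΔE = (3² − 2²)E_1 = 1.651×10^-12 J.
f = ΔE/h = 1.651×10^-12/6.63×10^-34 = 2.49×10^21 Hz.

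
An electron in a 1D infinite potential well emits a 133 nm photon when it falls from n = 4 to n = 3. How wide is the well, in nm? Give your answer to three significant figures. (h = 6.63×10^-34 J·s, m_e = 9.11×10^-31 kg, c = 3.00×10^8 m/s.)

The photon carries ΔE = hc/λ = 6.63×10^-34·3.00×10^8/1.33×10^-7 m = 1.495×10^-18 J.
Since ΔE = (4² − 3²)E_1, E_1 = 2.136×10^-19 J, and L = h/√(8m_eE_1) = 5.31×10^-10 m = 0.531 nm.

L = 0.531 nm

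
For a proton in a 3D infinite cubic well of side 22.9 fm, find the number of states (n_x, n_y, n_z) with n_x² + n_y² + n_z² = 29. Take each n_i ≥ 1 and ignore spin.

degeneracy = 6

The level has n_x² + n_y² + n_z² = 29. The ordered positive-integer solutions are (2, 3, 4), (2, 4, 3), (3, 2, 4), (3, 4, 2), (4, 2, 3), (4, 3, 2).
That gives 6 states.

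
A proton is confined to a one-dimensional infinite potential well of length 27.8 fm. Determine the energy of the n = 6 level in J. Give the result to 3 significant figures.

E_6 = 1.53×10^-12 J

For an infinite well E_n = n²h²/(8m_pL²), so E_1 = h²/(8m_pL²) = (6.626×10^-34)²/(8·1.673×10^-27·(2.78×10^-14 m)²) = 4.245×10^-14 J.
Then E_6 = 6²·E_1 = 36·4.245×10^-14 J = 1.53×10^-12 J.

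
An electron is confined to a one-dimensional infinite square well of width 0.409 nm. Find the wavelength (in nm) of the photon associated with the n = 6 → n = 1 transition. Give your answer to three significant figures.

λ = 15.8 nm

E_1 = h²/(8m_eL²) = 3.602×10^-19 J, so ΔE = (6² − 1²)E_1 = 1.261×10^-17 J.
λ = hc/ΔE = (6.626×10^-34·2.998×10^8)/1.261×10^-17 = 1.58×10^-8 m = 15.8 nm.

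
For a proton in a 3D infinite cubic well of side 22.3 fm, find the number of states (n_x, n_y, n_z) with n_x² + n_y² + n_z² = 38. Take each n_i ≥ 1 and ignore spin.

The level has n_x² + n_y² + n_z² = 38. The ordered positive-integer solutions are (1, 1, 6), (1, 6, 1), (2, 3, 5), (2, 5, 3), (3, 2, 5), (3, 5, 2), (5, 2, 3), (5, 3, 2), (6, 1, 1).
That gives 9 states.

degeneracy = 9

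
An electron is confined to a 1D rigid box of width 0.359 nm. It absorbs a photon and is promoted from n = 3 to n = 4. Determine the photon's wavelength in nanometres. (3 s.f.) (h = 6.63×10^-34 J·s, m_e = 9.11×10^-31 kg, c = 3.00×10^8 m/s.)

λ = 60.7 nm

E_1 = h²/(8m_eL²) = 4.680×10^-19 J, so ΔE = (4² − 3²)E_1 = 3.276×10^-18 J.
λ = hc/ΔE = (6.63×10^-34·3.00×10^8)/3.276×10^-18 = 6.07×10^-8 m = 60.7 nm.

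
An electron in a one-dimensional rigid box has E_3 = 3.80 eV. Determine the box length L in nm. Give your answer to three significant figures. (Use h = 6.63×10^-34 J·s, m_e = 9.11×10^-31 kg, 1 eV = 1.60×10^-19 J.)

From E_n = n²h²/(8m_eL²), L = n·h/√(8m_eE_n).
E_3 = 3.80 eV = 6.080×10^-19 J, so L = 3·6.63×10^-34/√(8·9.11×10^-31·6.080×10^-19) = 9.45×10^-10 m = 0.945 nm.

L = 0.945 nm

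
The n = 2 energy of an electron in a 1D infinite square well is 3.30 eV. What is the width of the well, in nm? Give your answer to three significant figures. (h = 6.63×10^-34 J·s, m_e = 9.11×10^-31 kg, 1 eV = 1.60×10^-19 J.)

L = 0.676 nm

From E_n = n²h²/(8m_eL²), L = n·h/√(8m_eE_n).
E_2 = 3.30 eV = 5.280×10^-19 J, so L = 2·6.63×10^-34/√(8·9.11×10^-31·5.280×10^-19) = 6.76×10^-10 m = 0.676 nm.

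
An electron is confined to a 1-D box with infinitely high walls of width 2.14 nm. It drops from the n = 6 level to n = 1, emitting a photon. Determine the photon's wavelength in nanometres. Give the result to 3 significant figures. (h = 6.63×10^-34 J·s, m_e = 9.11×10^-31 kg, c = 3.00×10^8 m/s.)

λ = 431 nm

E_1 = h²/(8m_eL²) = 1.317×10^-20 J, so ΔE = (6² − 1²)E_1 = 4.610×10^-19 J.
λ = hc/ΔE = (6.63×10^-34·3.00×10^8)/4.610×10^-19 = 4.31×10^-7 m = 431 nm.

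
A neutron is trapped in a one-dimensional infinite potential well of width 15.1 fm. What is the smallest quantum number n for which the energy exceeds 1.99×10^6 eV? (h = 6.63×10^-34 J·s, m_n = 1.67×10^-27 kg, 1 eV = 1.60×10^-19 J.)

n = 2

E_1 = h²/(8m_nL²) = 1.443×10^-13 J = 9.019×10^5 eV.
Need n² > 1.99×10^6/9.019×10^5 = 2.206, i.e. n > 1.485.
The smallest integer satisfying this is n = 2.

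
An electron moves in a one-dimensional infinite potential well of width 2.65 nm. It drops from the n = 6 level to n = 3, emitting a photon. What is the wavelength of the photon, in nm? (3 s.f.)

E_1 = h²/(8m_eL²) = 8.579×10^-21 J, so ΔE = (6² − 3²)E_1 = 2.316×10^-19 J.
λ = hc/ΔE = (6.626×10^-34·2.998×10^8)/2.316×10^-19 = 8.58×10^-7 m = 858 nm.

λ = 858 nm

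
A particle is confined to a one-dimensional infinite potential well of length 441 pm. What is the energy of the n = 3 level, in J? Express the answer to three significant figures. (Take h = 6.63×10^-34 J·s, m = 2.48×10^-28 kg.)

For an infinite well E_n = n²h²/(8mL²), so E_1 = h²/(8mL²) = (6.63×10^-34)²/(8·2.48×10^-28·(4.41×10^-10 m)²) = 1.139×10^-21 J.
Then E_3 = 3²·E_1 = 9·1.139×10^-21 J = 1.03×10^-20 J.

E_3 = 1.03×10^-20 J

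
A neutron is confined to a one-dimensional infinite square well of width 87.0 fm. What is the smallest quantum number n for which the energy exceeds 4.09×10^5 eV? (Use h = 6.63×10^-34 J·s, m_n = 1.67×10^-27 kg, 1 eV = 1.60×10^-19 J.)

n = 4

E_1 = h²/(8m_nL²) = 4.347×10^-15 J = 2.717×10^4 eV.
Need n² > 4.09×10^5/2.717×10^4 = 15.05, i.e. n > 3.879.
The smallest integer satisfying this is n = 4.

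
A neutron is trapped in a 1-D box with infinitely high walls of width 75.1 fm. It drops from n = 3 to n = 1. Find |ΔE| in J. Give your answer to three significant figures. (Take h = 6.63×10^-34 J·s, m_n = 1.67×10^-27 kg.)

E_1 = h²/(8m_nL²) = 5.834×10^-15 J.
|ΔE| = |3² − 1²|·E_1 = 8·5.834×10^-15 J = 4.67×10^-14 J.

|ΔE| = 4.67×10^-14 J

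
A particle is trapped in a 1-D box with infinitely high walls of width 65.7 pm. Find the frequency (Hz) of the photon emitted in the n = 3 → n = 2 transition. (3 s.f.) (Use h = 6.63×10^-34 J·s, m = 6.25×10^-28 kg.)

f = 1.54×10^14 Hz

E_1 = h²/(8mL²) = 2.037×10^-20 J and ΔE = (3² − 2²)E_1 = 1.018×10^-19 J.
f = ΔE/h = 1.018×10^-19/6.63×10^-34 = 1.54×10^14 Hz.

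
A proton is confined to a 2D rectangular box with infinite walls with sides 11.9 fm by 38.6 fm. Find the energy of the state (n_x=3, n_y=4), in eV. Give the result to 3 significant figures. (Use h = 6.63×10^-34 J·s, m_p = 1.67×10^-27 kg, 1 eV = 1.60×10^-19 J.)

For a 2D rectangular well E = (h²/8m_p)·Σ n_i²/L_i² = (6.63×10^-34)²/(8·1.67×10^-27) · [3²/(11.9 fm)² + 4²/(38.6 fm)²].
Evaluating gives E = 2.444×10^-12 J = 1.53×10^7 eV.

E = 1.53×10^7 eV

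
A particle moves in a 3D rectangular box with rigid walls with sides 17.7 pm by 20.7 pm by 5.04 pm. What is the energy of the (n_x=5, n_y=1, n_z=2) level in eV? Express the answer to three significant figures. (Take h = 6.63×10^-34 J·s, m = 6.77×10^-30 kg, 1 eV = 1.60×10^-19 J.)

For a 3D rectangular well E = (h²/8m)·Σ n_i²/L_i² = (6.63×10^-34)²/(8·6.77×10^-30) · [5²/(17.7 pm)² + 1²/(20.7 pm)² + 2²/(5.04 pm)²].
Evaluating gives E = 1.945×10^-15 J = 1.22×10^4 eV.

E = 1.22×10^4 eV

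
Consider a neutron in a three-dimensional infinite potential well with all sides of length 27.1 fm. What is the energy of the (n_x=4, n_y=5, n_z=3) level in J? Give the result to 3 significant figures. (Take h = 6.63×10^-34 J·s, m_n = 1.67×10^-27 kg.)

E = 2.24×10^-12 J

For a 3D rectangular well E = (h²/8m_n)·Σ n_i²/L_i² = (6.63×10^-34)²/(8·1.67×10^-27) · [4²/(27.1 fm)² + 5²/(27.1 fm)² + 3²/(27.1 fm)²].
Evaluating gives E = 2.24×10^-12 J.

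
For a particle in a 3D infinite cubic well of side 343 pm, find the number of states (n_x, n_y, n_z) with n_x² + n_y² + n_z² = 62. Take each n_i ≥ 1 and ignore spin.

The level has n_x² + n_y² + n_z² = 62. The ordered positive-integer solutions are (1, 5, 6), (1, 6, 5), (2, 3, 7), (2, 7, 3), (3, 2, 7), (3, 7, 2), (5, 1, 6), (5, 6, 1), (6, 1, 5), (6, 5, 1), (7, 2, 3), (7, 3, 2).
That gives 12 states.

degeneracy = 12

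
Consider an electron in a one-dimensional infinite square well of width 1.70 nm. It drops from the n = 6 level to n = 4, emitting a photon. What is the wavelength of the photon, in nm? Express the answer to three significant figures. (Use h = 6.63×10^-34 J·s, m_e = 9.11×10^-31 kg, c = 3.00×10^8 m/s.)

λ = 477 nm

E_1 = h²/(8m_eL²) = 2.087×10^-20 J, so ΔE = (6² − 4²)E_1 = 4.174×10^-19 J.
λ = hc/ΔE = (6.63×10^-34·3.00×10^8)/4.174×10^-19 = 4.77×10^-7 m = 477 nm.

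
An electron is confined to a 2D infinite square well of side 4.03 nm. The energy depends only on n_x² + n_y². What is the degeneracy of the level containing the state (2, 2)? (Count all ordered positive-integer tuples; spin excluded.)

The level has n_x² + n_y² = 8. The ordered positive-integer solutions are (2, 2).
That gives 1 state.

degeneracy = 1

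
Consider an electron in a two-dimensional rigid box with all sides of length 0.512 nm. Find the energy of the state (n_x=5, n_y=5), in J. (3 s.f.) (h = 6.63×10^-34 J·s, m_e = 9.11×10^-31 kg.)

E = 1.15×10^-17 J

For a 2D rectangular well E = (h²/8m_e)·Σ n_i²/L_i² = (6.63×10^-34)²/(8·9.11×10^-31) · [5²/(0.512 nm)² + 5²/(0.512 nm)²].
Evaluating gives E = 1.15×10^-17 J.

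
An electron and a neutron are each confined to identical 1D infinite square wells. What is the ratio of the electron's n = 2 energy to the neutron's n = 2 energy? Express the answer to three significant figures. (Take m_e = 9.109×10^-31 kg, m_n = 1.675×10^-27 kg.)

E_n ∝ 1/m at fixed n and L, so the ratio is m_n/m_e = 1.675×10^-27/9.109×10^-31 = 1.84×10^3.

1.84×10^3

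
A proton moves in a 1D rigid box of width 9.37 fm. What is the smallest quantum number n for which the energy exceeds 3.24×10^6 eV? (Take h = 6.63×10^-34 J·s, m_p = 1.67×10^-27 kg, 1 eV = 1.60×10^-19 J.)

E_1 = h²/(8m_pL²) = 3.747×10^-13 J = 2.342×10^6 eV.
Need n² > 3.24×10^6/2.342×10^6 = 1.383, i.e. n > 1.176.
The smallest integer satisfying this is n = 2.

n = 2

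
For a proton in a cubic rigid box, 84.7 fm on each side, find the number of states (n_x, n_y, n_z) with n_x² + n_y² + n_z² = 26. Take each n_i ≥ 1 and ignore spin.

degeneracy = 6

The level has n_x² + n_y² + n_z² = 26. The ordered positive-integer solutions are (1, 3, 4), (1, 4, 3), (3, 1, 4), (3, 4, 1), (4, 1, 3), (4, 3, 1).
That gives 6 states.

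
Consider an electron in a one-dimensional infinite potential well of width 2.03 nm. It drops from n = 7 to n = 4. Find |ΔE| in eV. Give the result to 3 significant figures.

E_1 = h²/(8m_eL²) = 1.462×10^-20 J.
|ΔE| = |7² − 4²|·E_1 = 33·1.462×10^-20 J = 4.825×10^-19 J = 3.01 eV.

|ΔE| = 3.01 eV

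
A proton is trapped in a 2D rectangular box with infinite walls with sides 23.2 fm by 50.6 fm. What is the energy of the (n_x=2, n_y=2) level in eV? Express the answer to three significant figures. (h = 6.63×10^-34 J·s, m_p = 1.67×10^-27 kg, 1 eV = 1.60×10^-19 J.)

For a 2D rectangular well E = (h²/8m_p)·Σ n_i²/L_i² = (6.63×10^-34)²/(8·1.67×10^-27) · [2²/(23.2 fm)² + 2²/(50.6 fm)²].
Evaluating gives E = 2.959×10^-13 J = 1.85×10^6 eV.

E = 1.85×10^6 eV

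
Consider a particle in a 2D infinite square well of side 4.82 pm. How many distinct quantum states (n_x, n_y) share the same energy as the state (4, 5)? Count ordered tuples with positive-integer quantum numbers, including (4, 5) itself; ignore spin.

The level has n_x² + n_y² = 41. The ordered positive-integer solutions are (4, 5), (5, 4).
That gives 2 states.

degeneracy = 2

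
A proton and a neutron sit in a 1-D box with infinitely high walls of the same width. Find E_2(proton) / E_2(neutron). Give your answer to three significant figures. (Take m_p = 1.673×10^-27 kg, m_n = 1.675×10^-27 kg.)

E_n ∝ 1/m at fixed n and L, so the ratio is m_n/m_p = 1.675×10^-27/1.673×10^-27 = 1.00.

1.00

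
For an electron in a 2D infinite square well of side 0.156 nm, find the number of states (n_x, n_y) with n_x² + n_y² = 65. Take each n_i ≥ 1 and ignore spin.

The level has n_x² + n_y² = 65. The ordered positive-integer solutions are (1, 8), (4, 7), (7, 4), (8, 1).
That gives 4 states.

degeneracy = 4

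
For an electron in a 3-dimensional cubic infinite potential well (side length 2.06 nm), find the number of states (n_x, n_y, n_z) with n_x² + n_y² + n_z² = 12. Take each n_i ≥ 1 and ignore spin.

degeneracy = 1

The level has n_x² + n_y² + n_z² = 12. The ordered positive-integer solutions are (2, 2, 2).
That gives 1 state.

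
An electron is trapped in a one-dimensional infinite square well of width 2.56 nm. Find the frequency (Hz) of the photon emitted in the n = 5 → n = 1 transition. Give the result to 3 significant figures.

f = 3.33×10^14 Hz

E_1 = h²/(8m_eL²) = 9.193×10^-21 J and ΔE = (5² − 1²)E_1 = 2.206×10^-19 J.
f = ΔE/h = 2.206×10^-19/6.626×10^-34 = 3.33×10^14 Hz.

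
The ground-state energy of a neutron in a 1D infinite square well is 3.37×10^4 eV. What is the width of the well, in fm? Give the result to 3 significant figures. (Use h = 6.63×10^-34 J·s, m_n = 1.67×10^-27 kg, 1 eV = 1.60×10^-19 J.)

From E_n = n²h²/(8m_nL²), L = n·h/√(8m_nE_n).
E_1 = 3.37×10^4 eV = 5.392×10^-15 J, so L = 1·6.63×10^-34/√(8·1.67×10^-27·5.392×10^-15) = 7.81×10^-14 m = 78.1 fm.

L = 78.1 fm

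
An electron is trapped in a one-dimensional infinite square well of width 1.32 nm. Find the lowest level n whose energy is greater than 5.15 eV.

n = 5

E_1 = h²/(8m_eL²) = 3.458×10^-20 J = 0.2159 eV.
Need n² > 5.15/0.2159 = 23.85, i.e. n > 4.884.
The smallest integer satisfying this is n = 5.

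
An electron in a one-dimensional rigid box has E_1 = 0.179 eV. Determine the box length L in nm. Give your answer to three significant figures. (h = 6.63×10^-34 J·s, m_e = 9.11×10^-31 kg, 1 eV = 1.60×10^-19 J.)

From E_n = n²h²/(8m_eL²), L = n·h/√(8m_eE_n).
E_1 = 0.179 eV = 2.864×10^-20 J, so L = 1·6.63×10^-34/√(8·9.11×10^-31·2.864×10^-20) = 1.45×10^-9 m = 1.45 nm.

L = 1.45 nm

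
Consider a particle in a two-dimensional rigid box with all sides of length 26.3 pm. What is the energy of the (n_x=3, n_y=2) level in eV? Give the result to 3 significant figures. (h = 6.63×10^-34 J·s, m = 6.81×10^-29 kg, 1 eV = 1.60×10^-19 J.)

For a 2D rectangular well E = (h²/8m)·Σ n_i²/L_i² = (6.63×10^-34)²/(8·6.81×10^-29) · [3²/(26.3 pm)² + 2²/(26.3 pm)²].
Evaluating gives E = 1.516×10^-17 J = 94.8 eV.

E = 94.8 eV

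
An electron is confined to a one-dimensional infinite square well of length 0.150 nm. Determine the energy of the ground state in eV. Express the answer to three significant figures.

For an infinite well E_n = n²h²/(8m_eL²), so E_1 = h²/(8m_eL²) = (6.626×10^-34)²/(8·9.109×10^-31·(1.50×10^-10 m)²) = 2.678×10^-18 J.
Converting, E_1 = 2.678×10^-18 J / (1.602×10^-19 J/eV) = 16.7 eV.

E_1 = 16.7 eV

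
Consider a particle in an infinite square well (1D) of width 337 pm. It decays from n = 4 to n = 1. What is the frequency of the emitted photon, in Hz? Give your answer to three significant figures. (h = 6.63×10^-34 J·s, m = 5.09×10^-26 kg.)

f = 2.15×10^11 Hz

E_1 = h²/(8mL²) = 9.505×10^-24 J and ΔE = (4² − 1²)E_1 = 1.426×10^-22 J.
f = ΔE/h = 1.426×10^-22/6.63×10^-34 = 2.15×10^11 Hz.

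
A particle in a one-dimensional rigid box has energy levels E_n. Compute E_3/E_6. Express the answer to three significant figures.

E_n ∝ n², so E_3/E_6 = 3²/6² = 9/36 = 0.250.

0.250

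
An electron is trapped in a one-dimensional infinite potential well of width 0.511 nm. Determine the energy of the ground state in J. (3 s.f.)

E_1 = 2.31×10^-19 J

For an infinite well E_n = n²h²/(8m_eL²), so E_1 = h²/(8m_eL²) = (6.626×10^-34)²/(8·9.109×10^-31·(5.11×10^-10 m)²) = 2.307×10^-19 J.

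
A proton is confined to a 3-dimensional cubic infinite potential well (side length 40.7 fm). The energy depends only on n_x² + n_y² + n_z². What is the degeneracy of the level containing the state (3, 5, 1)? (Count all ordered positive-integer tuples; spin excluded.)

degeneracy = 6

The level has n_x² + n_y² + n_z² = 35. The ordered positive-integer solutions are (1, 3, 5), (1, 5, 3), (3, 1, 5), (3, 5, 1), (5, 1, 3), (5, 3, 1).
That gives 6 states.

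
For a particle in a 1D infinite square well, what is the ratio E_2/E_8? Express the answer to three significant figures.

E_n ∝ n², so E_2/E_8 = 2²/8² = 4/64 = 0.0625.

0.0625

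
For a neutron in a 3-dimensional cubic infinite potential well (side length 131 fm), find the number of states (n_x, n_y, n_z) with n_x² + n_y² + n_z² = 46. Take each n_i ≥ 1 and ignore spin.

The level has n_x² + n_y² + n_z² = 46. The ordered positive-integer solutions are (1, 3, 6), (1, 6, 3), (3, 1, 6), (3, 6, 1), (6, 1, 3), (6, 3, 1).
That gives 6 states.

degeneracy = 6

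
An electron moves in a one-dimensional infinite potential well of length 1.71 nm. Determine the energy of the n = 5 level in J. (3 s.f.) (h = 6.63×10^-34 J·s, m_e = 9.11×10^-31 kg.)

For an infinite well E_n = n²h²/(8m_eL²), so E_1 = h²/(8m_eL²) = (6.63×10^-34)²/(8·9.11×10^-31·(1.71×10^-9 m)²) = 2.063×10^-20 J.
Then E_5 = 5²·E_1 = 25·2.063×10^-20 J = 5.16×10^-19 J.

E_5 = 5.16×10^-19 J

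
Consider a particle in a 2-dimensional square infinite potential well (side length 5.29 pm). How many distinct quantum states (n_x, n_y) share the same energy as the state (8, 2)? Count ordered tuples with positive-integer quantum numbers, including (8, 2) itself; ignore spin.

The level has n_x² + n_y² = 68. The ordered positive-integer solutions are (2, 8), (8, 2).
That gives 2 states.

degeneracy = 2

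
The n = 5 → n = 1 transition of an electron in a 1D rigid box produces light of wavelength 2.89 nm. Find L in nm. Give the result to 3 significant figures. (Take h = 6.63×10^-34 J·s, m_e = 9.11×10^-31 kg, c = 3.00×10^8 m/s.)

L = 0.145 nm

The photon carries ΔE = hc/λ = 6.63×10^-34·3.00×10^8/2.89×10^-9 m = 6.882×10^-17 J.
Since ΔE = (5² − 1²)E_1, E_1 = 2.867×10^-18 J, and L = h/√(8m_eE_1) = 1.45×10^-10 m = 0.145 nm.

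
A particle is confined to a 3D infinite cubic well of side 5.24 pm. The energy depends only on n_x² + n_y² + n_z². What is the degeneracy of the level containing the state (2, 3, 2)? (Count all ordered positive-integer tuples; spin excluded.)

The level has n_x² + n_y² + n_z² = 17. The ordered positive-integer solutions are (2, 2, 3), (2, 3, 2), (3, 2, 2).
That gives 3 states.

degeneracy = 3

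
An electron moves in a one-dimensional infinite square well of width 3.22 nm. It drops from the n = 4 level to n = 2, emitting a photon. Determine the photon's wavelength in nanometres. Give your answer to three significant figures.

λ = 2.85×10^3 nm

E_1 = h²/(8m_eL²) = 5.811×10^-21 J, so ΔE = (4² − 2²)E_1 = 6.973×10^-20 J.
λ = hc/ΔE = (6.626×10^-34·2.998×10^8)/6.973×10^-20 = 2.85×10^-6 m = 2.85×10^3 nm.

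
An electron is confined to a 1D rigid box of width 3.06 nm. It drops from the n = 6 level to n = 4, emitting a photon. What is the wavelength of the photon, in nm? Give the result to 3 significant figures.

E_1 = h²/(8m_eL²) = 6.434×10^-21 J, so ΔE = (6² − 4²)E_1 = 1.287×10^-19 J.
λ = hc/ΔE = (6.626×10^-34·2.998×10^8)/1.287×10^-19 = 1.54×10^-6 m = 1.54×10^3 nm.

λ = 1.54×10^3 nm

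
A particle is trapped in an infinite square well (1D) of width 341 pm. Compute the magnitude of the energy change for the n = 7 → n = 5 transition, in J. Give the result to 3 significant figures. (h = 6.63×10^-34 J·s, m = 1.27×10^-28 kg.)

E_1 = h²/(8mL²) = 3.721×10^-21 J.
|ΔE| = |7² − 5²|·E_1 = 24·3.721×10^-21 J = 8.93×10^-20 J.

|ΔE| = 8.93×10^-20 J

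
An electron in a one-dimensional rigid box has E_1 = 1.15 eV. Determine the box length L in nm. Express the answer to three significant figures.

L = 0.572 nm

From E_n = n²h²/(8m_eL²), L = n·h/√(8m_eE_n).
E_1 = 1.15 eV = 1.842×10^-19 J, so L = 1·6.626×10^-34/√(8·9.109×10^-31·1.842×10^-19) = 5.72×10^-10 m = 0.572 nm.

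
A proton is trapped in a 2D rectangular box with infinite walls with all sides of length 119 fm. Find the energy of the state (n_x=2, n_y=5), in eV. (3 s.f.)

E = 4.19×10^5 eV

For a 2D rectangular well E = (h²/8m_p)·Σ n_i²/L_i² = (6.626×10^-34)²/(8·1.673×10^-27) · [2²/(119 fm)² + 5²/(119 fm)²].
Evaluating gives E = 6.718×10^-14 J = 4.19×10^5 eV.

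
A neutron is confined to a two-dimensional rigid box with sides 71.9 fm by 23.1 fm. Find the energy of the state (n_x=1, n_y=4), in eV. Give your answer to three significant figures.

For a 2D rectangular well E = (h²/8m_n)·Σ n_i²/L_i² = (6.626×10^-34)²/(8·1.675×10^-27) · [1²/(71.9 fm)² + 4²/(23.1 fm)²].
Evaluating gives E = 9.888×10^-13 J = 6.17×10^6 eV.

E = 6.17×10^6 eV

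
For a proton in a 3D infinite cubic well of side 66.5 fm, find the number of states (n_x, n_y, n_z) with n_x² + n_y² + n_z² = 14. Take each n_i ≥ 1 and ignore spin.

degeneracy = 6

The level has n_x² + n_y² + n_z² = 14. The ordered positive-integer solutions are (1, 2, 3), (1, 3, 2), (2, 1, 3), (2, 3, 1), (3, 1, 2), (3, 2, 1).
That gives 6 states.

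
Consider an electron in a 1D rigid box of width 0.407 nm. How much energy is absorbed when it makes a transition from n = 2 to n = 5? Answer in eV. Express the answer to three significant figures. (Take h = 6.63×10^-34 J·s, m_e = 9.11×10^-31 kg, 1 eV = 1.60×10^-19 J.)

|ΔE| = 47.8 eV

E_1 = h²/(8m_eL²) = 3.641×10^-19 J.
|ΔE| = |2² − 5²|·E_1 = 21·3.641×10^-19 J = 7.646×10^-18 J = 47.8 eV.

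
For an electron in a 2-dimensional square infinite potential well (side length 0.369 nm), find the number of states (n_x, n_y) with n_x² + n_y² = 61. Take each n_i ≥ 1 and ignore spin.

The level has n_x² + n_y² = 61. The ordered positive-integer solutions are (5, 6), (6, 5).
That gives 2 states.

degeneracy = 2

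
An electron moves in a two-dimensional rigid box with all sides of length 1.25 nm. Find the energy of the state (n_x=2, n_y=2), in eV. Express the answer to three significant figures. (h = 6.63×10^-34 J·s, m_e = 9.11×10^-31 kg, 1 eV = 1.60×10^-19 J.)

E = 1.93 eV

For a 2D rectangular well E = (h²/8m_e)·Σ n_i²/L_i² = (6.63×10^-34)²/(8·9.11×10^-31) · [2²/(1.25 nm)² + 2²/(1.25 nm)²].
Evaluating gives E = 3.088×10^-19 J = 1.93 eV.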